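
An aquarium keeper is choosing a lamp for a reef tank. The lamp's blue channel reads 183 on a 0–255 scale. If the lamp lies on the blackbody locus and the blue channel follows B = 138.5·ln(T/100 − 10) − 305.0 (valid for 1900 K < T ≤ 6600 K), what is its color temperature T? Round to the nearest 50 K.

4400 K

ln(t − 10) = (183 + 305.0) / 138.5 = 3.5235.
t − 10 = e^3.5235 = 33.902, so t = 43.902.
T = 100·t = 4390 K → 4400 K to the nearest 50 K.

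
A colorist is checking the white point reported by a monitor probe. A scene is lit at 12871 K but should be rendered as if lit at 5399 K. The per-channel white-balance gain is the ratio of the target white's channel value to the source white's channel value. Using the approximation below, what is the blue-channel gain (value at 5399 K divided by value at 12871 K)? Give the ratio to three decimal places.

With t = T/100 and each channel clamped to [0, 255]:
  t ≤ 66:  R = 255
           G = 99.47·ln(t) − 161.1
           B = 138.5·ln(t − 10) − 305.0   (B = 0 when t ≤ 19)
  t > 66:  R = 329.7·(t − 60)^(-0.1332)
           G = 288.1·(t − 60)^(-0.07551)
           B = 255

At 12871 K (t = 128.71):
  B = 255 by definition for t > 66.
At 5399 K (t = 53.99):
  B = 138.5·ln(53.99 − 10) − 305.0 = 138.5·ln 43.99 − 305.0 = 138.5·3.7840 − 305.0 = 219.079.
Gain = 219.079 / 255.000 = 0.8591 → 0.859.

0.859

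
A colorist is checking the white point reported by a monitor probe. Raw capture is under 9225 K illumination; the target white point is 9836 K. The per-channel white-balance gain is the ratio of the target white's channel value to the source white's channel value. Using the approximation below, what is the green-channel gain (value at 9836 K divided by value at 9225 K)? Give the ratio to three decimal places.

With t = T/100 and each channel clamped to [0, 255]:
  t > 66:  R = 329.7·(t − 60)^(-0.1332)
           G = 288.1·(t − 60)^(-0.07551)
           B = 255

At 9225 K (t = 92.25):
  G = 288.1·(92.25 − 60)^(-0.07551) = 288.1·32.25^(-0.07551) = 288.1·0.76929 = 221.633.
At 9836 K (t = 98.36):
  G = 288.1·(98.36 − 60)^(-0.07551) = 288.1·38.36^(-0.07551) = 288.1·0.75928 = 218.748.
Gain = 218.748 / 221.633 = 0.9870 → 0.987.

0.987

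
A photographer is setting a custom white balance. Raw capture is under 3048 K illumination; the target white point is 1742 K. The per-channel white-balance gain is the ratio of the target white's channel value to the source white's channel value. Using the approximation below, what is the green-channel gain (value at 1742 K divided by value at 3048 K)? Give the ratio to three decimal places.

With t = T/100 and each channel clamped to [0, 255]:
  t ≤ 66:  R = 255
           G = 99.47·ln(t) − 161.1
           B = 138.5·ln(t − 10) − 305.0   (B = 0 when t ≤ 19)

0.689

At 3048 K (t = 30.48):
  G = 99.47·ln 30.48 − 161.1 = 99.47·3.4171 − 161.1 = 178.796.
At 1742 K (t = 17.42):
  G = 99.47·ln 17.42 − 161.1 = 99.47·2.8576 − 161.1 = 123.147.
Gain = 123.147 / 178.796 = 0.6888 → 0.689.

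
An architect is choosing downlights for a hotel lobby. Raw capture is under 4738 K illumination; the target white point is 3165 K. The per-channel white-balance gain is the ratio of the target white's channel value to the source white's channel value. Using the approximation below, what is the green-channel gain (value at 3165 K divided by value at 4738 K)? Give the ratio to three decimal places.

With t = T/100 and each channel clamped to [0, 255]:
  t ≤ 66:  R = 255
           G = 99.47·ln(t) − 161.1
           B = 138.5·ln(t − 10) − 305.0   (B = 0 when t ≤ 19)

At 4738 K (t = 47.38):
  G = 99.47·ln 47.38 − 161.1 = 99.47·3.8582 − 161.1 = 222.675.
At 3165 K (t = 31.65):
  G = 99.47·ln 31.65 − 161.1 = 99.47·3.4547 − 161.1 = 182.543.
Gain = 182.543 / 222.675 = 0.8198 → 0.820.

0.820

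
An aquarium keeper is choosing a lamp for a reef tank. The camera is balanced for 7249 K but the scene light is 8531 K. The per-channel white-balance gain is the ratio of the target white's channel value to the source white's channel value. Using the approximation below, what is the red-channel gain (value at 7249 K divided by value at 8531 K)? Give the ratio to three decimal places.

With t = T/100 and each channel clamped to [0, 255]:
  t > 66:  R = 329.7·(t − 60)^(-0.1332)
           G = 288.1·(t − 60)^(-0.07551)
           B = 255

1.099

At 8531 K (t = 85.31):
  R = 329.7·(85.31 − 60)^(-0.1332) = 329.7·25.31^(-0.1332) = 329.7·0.65025 = 214.388.
At 7249 K (t = 72.49):
  R = 329.7·(72.49 − 60)^(-0.1332) = 329.7·12.49^(-0.1332) = 329.7·0.71439 = 235.536.
Gain = 235.536 / 214.388 = 1.0986 → 1.099.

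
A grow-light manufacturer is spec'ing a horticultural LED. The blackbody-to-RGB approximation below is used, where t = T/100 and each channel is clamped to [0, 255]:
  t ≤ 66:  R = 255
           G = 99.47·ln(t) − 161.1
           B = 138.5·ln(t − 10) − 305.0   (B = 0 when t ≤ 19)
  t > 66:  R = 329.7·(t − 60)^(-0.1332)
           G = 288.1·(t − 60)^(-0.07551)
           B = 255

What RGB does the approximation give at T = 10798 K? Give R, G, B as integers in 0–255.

t = 10798/100 = 107.98; the t > 66 branch applies.
R = 329.7·(107.98 − 60)^(-0.1332) = 329.7·47.98^(-0.1332) = 329.7·0.59715 = 196.880.
G = 288.1·(107.98 − 60)^(-0.07551) = 288.1·47.98^(-0.07551) = 288.1·0.74656 = 215.083.
B = 255 by definition for t > 66.
Rounded: (197, 215, 255).

R=197, G=215, B=255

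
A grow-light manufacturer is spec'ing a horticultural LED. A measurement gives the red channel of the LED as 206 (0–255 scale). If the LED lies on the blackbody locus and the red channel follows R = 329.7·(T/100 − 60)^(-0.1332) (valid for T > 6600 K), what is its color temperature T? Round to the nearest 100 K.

9400 K

(t − 60)^(-0.1332) = 206/329.7 = 0.62481.
t − 60 = 0.62481^(1/-0.1332) = 0.62481^(-7.508) = 34.152, so t = 94.152.
T = 100·t = 9415 K → 9400 K to the nearest 100 K.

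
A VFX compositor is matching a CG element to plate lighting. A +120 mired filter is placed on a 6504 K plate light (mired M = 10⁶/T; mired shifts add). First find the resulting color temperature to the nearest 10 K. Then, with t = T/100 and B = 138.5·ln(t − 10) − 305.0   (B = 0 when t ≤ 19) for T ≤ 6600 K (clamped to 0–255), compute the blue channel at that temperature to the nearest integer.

149

M_in = 10⁶/6504 = 153.75; M_out = 153.75 + (+120) = 273.75.
T_out = 10⁶/273.75 = 3652.9 K → 3650 K; t = 36.5.
B = 138.5·ln(36.5 − 10) − 305.0 = 138.5·ln 26.5 − 305.0 = 138.5·3.2771 − 305.0 = 148.885.
Rounded: 149.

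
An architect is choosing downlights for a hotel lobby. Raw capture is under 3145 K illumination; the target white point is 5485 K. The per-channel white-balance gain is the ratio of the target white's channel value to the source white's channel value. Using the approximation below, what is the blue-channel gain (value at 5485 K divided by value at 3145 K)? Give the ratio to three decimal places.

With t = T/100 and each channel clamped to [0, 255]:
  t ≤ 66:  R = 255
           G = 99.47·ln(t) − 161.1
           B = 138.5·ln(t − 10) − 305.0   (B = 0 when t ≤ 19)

1.854

At 3145 K (t = 31.45):
  B = 138.5·ln(31.45 − 10) − 305.0 = 138.5·ln 21.45 − 305.0 = 138.5·3.0657 − 305.0 = 119.603.
At 5485 K (t = 54.85):
  B = 138.5·ln(54.85 − 10) − 305.0 = 138.5·ln 44.85 − 305.0 = 138.5·3.8033 − 305.0 = 221.760.
Gain = 221.760 / 119.603 = 1.8541 → 1.854.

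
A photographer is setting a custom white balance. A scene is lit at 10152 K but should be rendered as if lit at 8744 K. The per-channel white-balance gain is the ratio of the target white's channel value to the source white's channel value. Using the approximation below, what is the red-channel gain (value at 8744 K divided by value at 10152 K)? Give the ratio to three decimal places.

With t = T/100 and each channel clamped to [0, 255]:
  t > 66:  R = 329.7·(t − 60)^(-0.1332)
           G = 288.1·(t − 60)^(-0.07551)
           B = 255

1.057

At 10152 K (t = 101.52):
  R = 329.7·(101.52 − 60)^(-0.1332) = 329.7·41.52^(-0.1332) = 329.7·0.60876 = 200.709.
At 8744 K (t = 87.44):
  R = 329.7·(87.44 − 60)^(-0.1332) = 329.7·27.44^(-0.1332) = 329.7·0.64329 = 212.093.
Gain = 212.093 / 200.709 = 1.0567 → 1.057.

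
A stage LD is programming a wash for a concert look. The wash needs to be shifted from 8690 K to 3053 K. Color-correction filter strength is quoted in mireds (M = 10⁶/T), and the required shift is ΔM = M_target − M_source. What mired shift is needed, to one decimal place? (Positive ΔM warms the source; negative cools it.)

M_source = 10⁶/8690 = 115.075; M_target = 10⁶/3053 = 327.547.
ΔM = 327.547 − 115.075 = 212.472 → +212.5 mireds, a warming shift.

+212.5 mireds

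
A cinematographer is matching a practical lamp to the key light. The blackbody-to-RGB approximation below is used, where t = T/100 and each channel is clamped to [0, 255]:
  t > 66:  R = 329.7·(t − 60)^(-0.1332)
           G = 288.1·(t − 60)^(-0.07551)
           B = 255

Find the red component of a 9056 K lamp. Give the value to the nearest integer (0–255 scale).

209

t = 9056/100 = 90.56; the t > 66 branch applies.
R = 329.7·(90.56 − 60)^(-0.1332) = 329.7·30.56^(-0.1332) = 329.7·0.63413 = 209.072.
Rounded: 209.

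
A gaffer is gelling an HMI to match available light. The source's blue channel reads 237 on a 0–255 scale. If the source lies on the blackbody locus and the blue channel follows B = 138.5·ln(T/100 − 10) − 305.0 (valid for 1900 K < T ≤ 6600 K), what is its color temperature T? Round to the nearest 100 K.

6000 K

ln(t − 10) = (237 + 305.0) / 138.5 = 3.9134.
t − 10 = e^3.9134 = 50.067, so t = 60.067.
T = 100·t = 6007 K → 6000 K to the nearest 100 K.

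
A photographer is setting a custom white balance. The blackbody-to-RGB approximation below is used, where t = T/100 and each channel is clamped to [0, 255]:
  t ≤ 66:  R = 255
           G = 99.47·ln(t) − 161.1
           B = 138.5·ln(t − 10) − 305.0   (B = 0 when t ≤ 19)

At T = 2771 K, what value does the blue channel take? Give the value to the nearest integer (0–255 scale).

t = 2771/100 = 27.71; the t ≤ 66 branch applies.
B = 138.5·ln(27.71 − 10) − 305.0 = 138.5·ln 17.71 − 305.0 = 138.5·2.8741 − 305.0 = 93.067.
Rounded: 93.

93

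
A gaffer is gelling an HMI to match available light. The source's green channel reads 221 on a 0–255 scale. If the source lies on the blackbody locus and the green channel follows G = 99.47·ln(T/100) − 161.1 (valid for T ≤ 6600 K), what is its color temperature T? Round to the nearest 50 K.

4650 K

ln t = (221 + 161.1) / 99.47 = 3.8414.
t = e^3.8414 = 46.589.
T = 100·t = 4659 K → 4650 K to the nearest 50 K.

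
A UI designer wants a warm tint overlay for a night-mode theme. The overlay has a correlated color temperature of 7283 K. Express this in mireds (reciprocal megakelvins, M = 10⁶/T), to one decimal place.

137.3 mireds

M = 10⁶ / 7283 = 137.306 → 137.3 mireds.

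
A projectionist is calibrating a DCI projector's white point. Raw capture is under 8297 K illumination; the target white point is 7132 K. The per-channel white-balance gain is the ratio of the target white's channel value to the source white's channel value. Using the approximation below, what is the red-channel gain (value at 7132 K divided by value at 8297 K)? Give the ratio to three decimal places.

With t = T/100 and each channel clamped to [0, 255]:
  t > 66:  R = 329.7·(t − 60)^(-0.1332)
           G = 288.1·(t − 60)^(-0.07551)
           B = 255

1.099

At 8297 K (t = 82.97):
  R = 329.7·(82.97 − 60)^(-0.1332) = 329.7·22.97^(-0.1332) = 329.7·0.65871 = 217.176.
At 7132 K (t = 71.32):
  R = 329.7·(71.32 − 60)^(-0.1332) = 329.7·11.32^(-0.1332) = 329.7·0.72382 = 238.642.
Gain = 238.642 / 217.176 = 1.0988 → 1.099.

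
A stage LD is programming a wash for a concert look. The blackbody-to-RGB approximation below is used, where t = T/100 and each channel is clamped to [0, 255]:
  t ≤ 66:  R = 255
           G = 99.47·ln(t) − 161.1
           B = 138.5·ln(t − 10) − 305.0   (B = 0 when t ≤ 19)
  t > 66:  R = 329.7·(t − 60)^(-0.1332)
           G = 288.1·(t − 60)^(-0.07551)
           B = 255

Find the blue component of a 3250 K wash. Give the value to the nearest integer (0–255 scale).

t = 3250/100 = 32.5; the t ≤ 66 branch applies.
B = 138.5·ln(32.5 − 10) − 305.0 = 138.5·ln 22.5 − 305.0 = 138.5·3.1135 − 305.0 = 126.222.
Rounded: 126.

126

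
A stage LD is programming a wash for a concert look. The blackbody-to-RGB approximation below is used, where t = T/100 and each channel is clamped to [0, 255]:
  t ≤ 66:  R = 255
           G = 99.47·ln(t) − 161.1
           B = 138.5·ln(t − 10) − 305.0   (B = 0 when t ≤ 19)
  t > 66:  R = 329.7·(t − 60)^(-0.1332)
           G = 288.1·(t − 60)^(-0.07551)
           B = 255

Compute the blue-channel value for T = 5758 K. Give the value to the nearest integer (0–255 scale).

230

t = 5758/100 = 57.58; the t ≤ 66 branch applies.
B = 138.5·ln(57.58 − 10) − 305.0 = 138.5·ln 47.58 − 305.0 = 138.5·3.8624 − 305.0 = 229.944.
Rounded: 230.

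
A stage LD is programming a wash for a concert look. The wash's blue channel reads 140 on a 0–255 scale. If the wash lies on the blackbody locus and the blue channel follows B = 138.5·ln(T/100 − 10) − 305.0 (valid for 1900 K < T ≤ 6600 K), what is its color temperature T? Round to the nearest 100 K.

ln(t − 10) = (140 + 305.0) / 138.5 = 3.2130.
t − 10 = e^3.2130 = 24.853, so t = 34.853.
T = 100·t = 3485 K → 3500 K to the nearest 100 K.

3500 K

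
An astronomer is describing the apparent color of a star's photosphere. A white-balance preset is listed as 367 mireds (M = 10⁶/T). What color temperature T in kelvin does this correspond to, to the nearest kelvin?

2725 K

T = 10⁶ / 367 = 2724.80 K → 2725 K.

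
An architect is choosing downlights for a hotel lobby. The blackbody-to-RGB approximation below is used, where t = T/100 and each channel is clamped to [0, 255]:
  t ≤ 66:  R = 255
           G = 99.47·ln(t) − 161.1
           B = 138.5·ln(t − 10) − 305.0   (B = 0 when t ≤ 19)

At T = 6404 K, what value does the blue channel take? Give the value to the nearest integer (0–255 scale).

248

t = 6404/100 = 64.04; the t ≤ 66 branch applies.
B = 138.5·ln(64.04 − 10) − 305.0 = 138.5·ln 54.04 − 305.0 = 138.5·3.9897 − 305.0 = 247.577.
Rounded: 248.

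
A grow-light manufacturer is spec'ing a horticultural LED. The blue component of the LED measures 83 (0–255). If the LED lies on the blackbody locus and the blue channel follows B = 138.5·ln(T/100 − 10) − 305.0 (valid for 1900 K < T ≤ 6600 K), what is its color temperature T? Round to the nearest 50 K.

2650 K

ln(t − 10) = (83 + 305.0) / 138.5 = 2.8014.
t − 10 = e^2.8014 = 16.468, so t = 26.468.
T = 100·t = 2647 K → 2650 K to the nearest 50 K.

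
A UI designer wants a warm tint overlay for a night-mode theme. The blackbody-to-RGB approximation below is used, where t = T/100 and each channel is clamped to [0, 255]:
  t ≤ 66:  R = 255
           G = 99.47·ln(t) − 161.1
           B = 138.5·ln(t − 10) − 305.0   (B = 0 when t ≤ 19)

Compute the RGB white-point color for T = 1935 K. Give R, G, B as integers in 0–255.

R=255, G=134, B=5

t = 1935/100 = 19.35; the t ≤ 66 branch applies.
R = 255 by definition for t ≤ 66.
G = 99.47·ln 19.35 − 161.1 = 99.47·2.9627 − 161.1 = 133.599.
B = 138.5·ln(19.35 − 10) − 305.0 = 138.5·ln 9.35 − 305.0 = 138.5·2.2354 − 305.0 = 4.600.
Rounded: (255, 134, 5).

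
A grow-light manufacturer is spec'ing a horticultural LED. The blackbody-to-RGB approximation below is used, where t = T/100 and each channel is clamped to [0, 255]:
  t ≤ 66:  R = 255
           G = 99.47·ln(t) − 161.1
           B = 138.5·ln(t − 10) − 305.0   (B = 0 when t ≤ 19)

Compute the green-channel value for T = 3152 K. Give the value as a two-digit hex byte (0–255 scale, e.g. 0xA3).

t = 3152/100 = 31.52; the t ≤ 66 branch applies.
G = 99.47·ln 31.52 − 161.1 = 99.47·3.4506 − 161.1 = 182.133.
Rounded: 182; in hex, 0xB6.

0xB6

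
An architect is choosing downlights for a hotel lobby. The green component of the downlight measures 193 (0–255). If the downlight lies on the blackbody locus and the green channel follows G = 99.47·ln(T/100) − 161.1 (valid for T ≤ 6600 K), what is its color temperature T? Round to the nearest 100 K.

ln t = (193 + 161.1) / 99.47 = 3.5599.
t = e^3.5599 = 35.159.
T = 100·t = 3516 K → 3500 K to the nearest 100 K.

3500 K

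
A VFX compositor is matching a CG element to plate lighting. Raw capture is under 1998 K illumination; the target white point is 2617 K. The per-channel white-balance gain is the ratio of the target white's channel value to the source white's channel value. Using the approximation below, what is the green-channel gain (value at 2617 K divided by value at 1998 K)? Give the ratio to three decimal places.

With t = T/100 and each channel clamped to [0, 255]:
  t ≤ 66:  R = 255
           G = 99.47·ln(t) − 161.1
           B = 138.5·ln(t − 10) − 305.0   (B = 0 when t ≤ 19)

At 1998 K (t = 19.98):
  G = 99.47·ln 19.98 − 161.1 = 99.47·2.9947 − 161.1 = 136.786.
At 2617 K (t = 26.17):
  G = 99.47·ln 26.17 − 161.1 = 99.47·3.2646 − 161.1 = 163.631.
Gain = 163.631 / 136.786 = 1.1963 → 1.196.

1.196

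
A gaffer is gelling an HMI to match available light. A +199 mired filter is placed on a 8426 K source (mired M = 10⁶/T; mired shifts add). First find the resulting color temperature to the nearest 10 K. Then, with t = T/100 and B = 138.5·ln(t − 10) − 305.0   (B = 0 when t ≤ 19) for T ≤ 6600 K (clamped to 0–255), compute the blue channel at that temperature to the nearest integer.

M_in = 10⁶/8426 = 118.68; M_out = 118.68 + (+199) = 317.68.
T_out = 10⁶/317.68 = 3147.8 K → 3150 K; t = 31.5.
B = 138.5·ln(31.5 − 10) − 305.0 = 138.5·ln 21.5 − 305.0 = 138.5·3.0681 − 305.0 = 119.925.
Rounded: 120.

120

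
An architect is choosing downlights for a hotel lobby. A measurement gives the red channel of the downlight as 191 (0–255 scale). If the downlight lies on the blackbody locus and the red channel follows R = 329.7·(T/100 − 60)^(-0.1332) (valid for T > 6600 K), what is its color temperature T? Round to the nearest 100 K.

12000 K

(t − 60)^(-0.1332) = 191/329.7 = 0.57931.
t − 60 = 0.57931^(1/-0.1332) = 0.57931^(-7.508) = 60.245, so t = 120.245.
T = 100·t = 12025 K → 12000 K to the nearest 100 K.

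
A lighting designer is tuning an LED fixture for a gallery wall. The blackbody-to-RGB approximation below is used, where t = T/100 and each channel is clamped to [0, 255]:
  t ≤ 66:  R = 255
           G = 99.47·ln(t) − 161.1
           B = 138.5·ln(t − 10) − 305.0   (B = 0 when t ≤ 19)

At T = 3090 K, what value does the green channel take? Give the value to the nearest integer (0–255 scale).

180

t = 3090/100 = 30.9; the t ≤ 66 branch applies.
G = 99.47·ln 30.9 − 161.1 = 99.47·3.4308 − 161.1 = 180.157.
Rounded: 180.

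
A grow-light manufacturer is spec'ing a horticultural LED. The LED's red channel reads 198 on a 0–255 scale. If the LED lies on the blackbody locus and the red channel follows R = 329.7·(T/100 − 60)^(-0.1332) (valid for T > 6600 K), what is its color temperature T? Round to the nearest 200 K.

(t − 60)^(-0.1332) = 198/329.7 = 0.60055.
t − 60 = 0.60055^(1/-0.1332) = 0.60055^(-7.508) = 45.980, so t = 105.980.
T = 100·t = 10598 K → 10600 K to the nearest 200 K.

10600 K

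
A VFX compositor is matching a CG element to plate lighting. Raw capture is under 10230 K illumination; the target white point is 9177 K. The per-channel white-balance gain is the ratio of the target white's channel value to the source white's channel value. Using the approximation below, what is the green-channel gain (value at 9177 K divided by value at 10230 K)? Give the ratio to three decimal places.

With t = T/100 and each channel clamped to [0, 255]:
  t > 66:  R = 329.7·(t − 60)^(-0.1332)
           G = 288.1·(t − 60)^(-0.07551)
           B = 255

At 10230 K (t = 102.3):
  G = 288.1·(102.3 − 60)^(-0.07551) = 288.1·42.3^(-0.07551) = 288.1·0.75369 = 217.139.
At 9177 K (t = 91.77):
  G = 288.1·(91.77 − 60)^(-0.07551) = 288.1·31.77^(-0.07551) = 288.1·0.77016 = 221.884.
Gain = 221.884 / 217.139 = 1.0219 → 1.022.

1.022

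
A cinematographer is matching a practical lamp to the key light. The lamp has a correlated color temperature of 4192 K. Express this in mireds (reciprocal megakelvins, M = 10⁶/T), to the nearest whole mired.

239 mireds

M = 10⁶ / 4192 = 238.550 → 239 mireds.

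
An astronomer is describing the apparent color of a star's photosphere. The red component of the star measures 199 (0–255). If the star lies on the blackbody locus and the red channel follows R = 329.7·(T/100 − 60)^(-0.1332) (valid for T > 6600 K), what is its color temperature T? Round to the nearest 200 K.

10400 K

(t − 60)^(-0.1332) = 199/329.7 = 0.60358.
t − 60 = 0.60358^(1/-0.1332) = 0.60358^(-7.508) = 44.273, so t = 104.273.
T = 100·t = 10427 K → 10400 K to the nearest 200 K.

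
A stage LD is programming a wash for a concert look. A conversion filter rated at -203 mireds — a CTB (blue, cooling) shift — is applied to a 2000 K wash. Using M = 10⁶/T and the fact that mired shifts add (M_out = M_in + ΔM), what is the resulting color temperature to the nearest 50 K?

3350 K

M_in = 10⁶/2000 = 500.00 mireds.
M_out = 500.00 + (-203) = 297.00 mireds.
T_out = 10⁶/297.00 = 3367.0 K → 3350 K.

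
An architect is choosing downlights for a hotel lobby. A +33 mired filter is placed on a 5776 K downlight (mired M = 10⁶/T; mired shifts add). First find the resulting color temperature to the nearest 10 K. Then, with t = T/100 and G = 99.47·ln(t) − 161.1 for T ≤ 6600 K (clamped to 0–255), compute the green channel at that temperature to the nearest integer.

M_in = 10⁶/5776 = 173.13; M_out = 173.13 + (+33) = 206.13.
T_out = 10⁶/206.13 = 4851.3 K → 4850 K; t = 48.5.
G = 99.47·ln 48.5 − 161.1 = 99.47·3.8816 − 161.1 = 224.999.
Rounded: 225.

225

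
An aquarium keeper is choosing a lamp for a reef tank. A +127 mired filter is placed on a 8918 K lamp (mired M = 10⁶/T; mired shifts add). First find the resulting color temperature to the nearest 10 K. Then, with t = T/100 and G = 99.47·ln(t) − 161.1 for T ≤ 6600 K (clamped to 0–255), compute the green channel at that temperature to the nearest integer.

210

M_in = 10⁶/8918 = 112.13; M_out = 112.13 + (+127) = 239.13.
T_out = 10⁶/239.13 = 4181.8 K → 4180 K; t = 41.8.
G = 99.47·ln 41.8 − 161.1 = 99.47·3.7329 − 161.1 = 210.211.
Rounded: 210.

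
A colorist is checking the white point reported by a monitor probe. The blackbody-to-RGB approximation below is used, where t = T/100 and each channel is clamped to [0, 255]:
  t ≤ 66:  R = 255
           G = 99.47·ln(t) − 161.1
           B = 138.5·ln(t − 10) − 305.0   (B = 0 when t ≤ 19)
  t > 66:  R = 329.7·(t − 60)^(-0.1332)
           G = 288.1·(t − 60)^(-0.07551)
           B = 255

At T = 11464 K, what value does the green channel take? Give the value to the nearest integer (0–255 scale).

t = 11464/100 = 114.64; the t > 66 branch applies.
G = 288.1·(114.64 − 60)^(-0.07551) = 288.1·54.64^(-0.07551) = 288.1·0.73927 = 212.982.
Rounded: 213.

213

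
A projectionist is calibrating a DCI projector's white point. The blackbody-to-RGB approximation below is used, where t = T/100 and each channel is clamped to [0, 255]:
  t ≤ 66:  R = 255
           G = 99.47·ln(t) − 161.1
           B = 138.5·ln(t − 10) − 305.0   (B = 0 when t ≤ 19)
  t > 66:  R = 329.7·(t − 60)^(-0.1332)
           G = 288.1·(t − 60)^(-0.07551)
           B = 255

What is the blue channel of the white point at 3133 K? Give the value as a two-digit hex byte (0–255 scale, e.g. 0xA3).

0x77

t = 3133/100 = 31.33; the t ≤ 66 branch applies.
B = 138.5·ln(31.33 − 10) − 305.0 = 138.5·ln 21.33 − 305.0 = 138.5·3.0601 − 305.0 = 118.826.
Rounded: 119; in hex, 0x77.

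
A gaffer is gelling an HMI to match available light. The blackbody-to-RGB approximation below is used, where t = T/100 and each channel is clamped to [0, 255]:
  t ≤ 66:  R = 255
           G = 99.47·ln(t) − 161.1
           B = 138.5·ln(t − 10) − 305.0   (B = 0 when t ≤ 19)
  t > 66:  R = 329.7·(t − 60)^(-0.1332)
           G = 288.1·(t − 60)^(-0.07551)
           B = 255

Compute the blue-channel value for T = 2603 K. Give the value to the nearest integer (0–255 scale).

t = 2603/100 = 26.03; the t ≤ 66 branch applies.
B = 138.5·ln(26.03 − 10) − 305.0 = 138.5·ln 16.03 − 305.0 = 138.5·2.7745 − 305.0 = 79.263.
Rounded: 79.

79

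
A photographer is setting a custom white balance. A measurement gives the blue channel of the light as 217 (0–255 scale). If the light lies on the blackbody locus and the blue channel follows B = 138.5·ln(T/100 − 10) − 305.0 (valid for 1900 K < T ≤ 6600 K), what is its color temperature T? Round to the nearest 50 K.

5350 K

ln(t − 10) = (217 + 305.0) / 138.5 = 3.7690.
t − 10 = e^3.7690 = 43.335, so t = 53.335.
T = 100·t = 5333 K → 5350 K to the nearest 50 K.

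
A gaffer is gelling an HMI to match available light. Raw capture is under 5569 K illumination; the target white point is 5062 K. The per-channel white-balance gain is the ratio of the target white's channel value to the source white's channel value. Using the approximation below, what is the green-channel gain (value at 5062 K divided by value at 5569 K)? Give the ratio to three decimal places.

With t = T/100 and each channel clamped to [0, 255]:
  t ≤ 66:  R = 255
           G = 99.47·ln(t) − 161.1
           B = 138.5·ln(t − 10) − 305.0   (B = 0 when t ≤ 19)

0.960

At 5569 K (t = 55.69):
  G = 99.47·ln 55.69 − 161.1 = 99.47·4.0198 − 161.1 = 238.750.
At 5062 K (t = 50.62):
  G = 99.47·ln 50.62 − 161.1 = 99.47·3.9243 − 161.1 = 229.255.
Gain = 229.255 / 238.750 = 0.9602 → 0.960.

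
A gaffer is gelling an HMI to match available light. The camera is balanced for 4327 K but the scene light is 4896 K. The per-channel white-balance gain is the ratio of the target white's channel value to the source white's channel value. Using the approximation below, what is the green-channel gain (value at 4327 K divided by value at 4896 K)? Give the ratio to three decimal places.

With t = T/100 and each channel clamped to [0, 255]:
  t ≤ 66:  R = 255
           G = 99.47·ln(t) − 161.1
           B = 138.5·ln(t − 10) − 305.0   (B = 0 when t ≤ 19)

At 4896 K (t = 48.96):
  G = 99.47·ln 48.96 − 161.1 = 99.47·3.8910 − 161.1 = 225.938.
At 4327 K (t = 43.27):
  G = 99.47·ln 43.27 − 161.1 = 99.47·3.7675 − 161.1 = 213.649.
Gain = 213.649 / 225.938 = 0.9456 → 0.946.

0.946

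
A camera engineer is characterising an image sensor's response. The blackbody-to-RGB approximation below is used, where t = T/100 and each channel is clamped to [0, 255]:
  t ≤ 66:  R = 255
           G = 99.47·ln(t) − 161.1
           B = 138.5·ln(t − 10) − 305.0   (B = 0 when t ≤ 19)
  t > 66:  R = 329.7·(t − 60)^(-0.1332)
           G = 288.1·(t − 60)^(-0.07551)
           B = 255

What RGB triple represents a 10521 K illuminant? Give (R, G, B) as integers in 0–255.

(198, 216, 255)

t = 10521/100 = 105.21; the t > 66 branch applies.
R = 329.7·(105.21 − 60)^(-0.1332) = 329.7·45.21^(-0.1332) = 329.7·0.60190 = 198.446.
G = 288.1·(105.21 − 60)^(-0.07551) = 288.1·45.21^(-0.07551) = 288.1·0.74992 = 216.051.
B = 255 by definition for t > 66.
Rounded: (198, 216, 255).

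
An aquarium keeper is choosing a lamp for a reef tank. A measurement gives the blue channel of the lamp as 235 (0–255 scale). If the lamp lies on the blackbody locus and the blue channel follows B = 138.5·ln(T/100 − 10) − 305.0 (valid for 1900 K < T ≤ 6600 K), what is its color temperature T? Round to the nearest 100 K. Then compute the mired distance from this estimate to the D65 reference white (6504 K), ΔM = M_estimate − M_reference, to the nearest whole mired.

ln(t − 10) = (235 + 305.0) / 138.5 = 3.8989.
t − 10 = e^3.8989 = 49.349, so t = 59.349.
T = 100·t = 5935 K → 5900 K to the nearest 100 K.
M_estimate = 10⁶/5900 = 169.49; M_reference = 10⁶/6504 = 153.75.
ΔM = 169.49 − 153.75 = 15.74 → +16 mireds.

+16 mireds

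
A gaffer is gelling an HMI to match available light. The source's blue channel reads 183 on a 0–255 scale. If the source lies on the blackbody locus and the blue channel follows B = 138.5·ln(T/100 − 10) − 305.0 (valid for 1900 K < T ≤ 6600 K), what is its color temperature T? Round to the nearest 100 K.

ln(t − 10) = (183 + 305.0) / 138.5 = 3.5235.
t − 10 = e^3.5235 = 33.902, so t = 43.902.
T = 100·t = 4390 K → 4400 K to the nearest 100 K.

4400 K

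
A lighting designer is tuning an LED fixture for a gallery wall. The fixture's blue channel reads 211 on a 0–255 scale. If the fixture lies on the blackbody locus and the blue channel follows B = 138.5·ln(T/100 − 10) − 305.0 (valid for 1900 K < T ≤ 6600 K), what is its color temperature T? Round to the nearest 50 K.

5150 K

ln(t − 10) = (211 + 305.0) / 138.5 = 3.7256.
t − 10 = e^3.7256 = 41.497, so t = 51.497.
T = 100·t = 5150 K → 5150 K to the nearest 50 K.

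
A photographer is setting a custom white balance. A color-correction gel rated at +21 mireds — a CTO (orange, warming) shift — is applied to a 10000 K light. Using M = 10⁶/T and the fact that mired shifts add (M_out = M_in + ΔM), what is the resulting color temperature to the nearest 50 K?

M_in = 10⁶/10000 = 100.00 mireds.
M_out = 100.00 + (+21) = 121.00 mireds.
T_out = 10⁶/121.00 = 8264.5 K → 8250 K.

8250 K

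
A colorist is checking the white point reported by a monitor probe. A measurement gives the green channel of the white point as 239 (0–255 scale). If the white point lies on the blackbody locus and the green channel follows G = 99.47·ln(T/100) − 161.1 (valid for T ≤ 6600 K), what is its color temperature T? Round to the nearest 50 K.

ln t = (239 + 161.1) / 99.47 = 4.0223.
t = e^4.0223 = 55.830.
T = 100·t = 5583 K → 5600 K to the nearest 50 K.

5600 K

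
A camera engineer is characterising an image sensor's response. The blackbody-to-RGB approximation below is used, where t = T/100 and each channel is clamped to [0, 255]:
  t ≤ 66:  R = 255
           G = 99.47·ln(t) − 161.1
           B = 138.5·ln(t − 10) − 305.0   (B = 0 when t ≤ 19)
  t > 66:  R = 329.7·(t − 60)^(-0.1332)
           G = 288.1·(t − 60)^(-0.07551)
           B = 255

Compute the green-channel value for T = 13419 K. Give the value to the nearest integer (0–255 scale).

t = 13419/100 = 134.19; the t > 66 branch applies.
G = 288.1·(134.19 − 60)^(-0.07551) = 288.1·74.19^(-0.07551) = 288.1·0.72239 = 208.120.
Rounded: 208.

208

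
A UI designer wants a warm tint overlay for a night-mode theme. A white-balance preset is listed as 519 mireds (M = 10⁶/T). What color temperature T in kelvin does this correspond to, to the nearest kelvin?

T = 10⁶ / 519 = 1926.78 K → 1927 K.

1927 K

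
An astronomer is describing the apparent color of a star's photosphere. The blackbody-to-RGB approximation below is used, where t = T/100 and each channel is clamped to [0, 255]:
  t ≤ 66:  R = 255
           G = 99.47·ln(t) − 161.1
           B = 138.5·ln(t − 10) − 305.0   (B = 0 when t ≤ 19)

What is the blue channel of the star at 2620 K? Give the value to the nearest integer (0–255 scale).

81

t = 2620/100 = 26.2; the t ≤ 66 branch applies.
B = 138.5·ln(26.2 − 10) − 305.0 = 138.5·ln 16.2 − 305.0 = 138.5·2.7850 − 305.0 = 80.724.
Rounded: 81.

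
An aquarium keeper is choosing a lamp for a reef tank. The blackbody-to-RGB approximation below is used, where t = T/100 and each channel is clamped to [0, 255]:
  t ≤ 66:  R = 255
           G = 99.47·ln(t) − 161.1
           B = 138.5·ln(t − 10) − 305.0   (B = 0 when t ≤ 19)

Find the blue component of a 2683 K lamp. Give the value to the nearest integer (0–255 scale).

86

t = 2683/100 = 26.83; the t ≤ 66 branch applies.
B = 138.5·ln(26.83 − 10) − 305.0 = 138.5·ln 16.83 − 305.0 = 138.5·2.8232 − 305.0 = 86.008.
Rounded: 86.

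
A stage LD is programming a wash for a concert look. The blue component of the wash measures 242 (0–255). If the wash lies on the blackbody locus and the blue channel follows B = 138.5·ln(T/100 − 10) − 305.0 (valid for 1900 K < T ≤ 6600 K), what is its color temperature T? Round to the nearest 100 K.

6200 K

ln(t − 10) = (242 + 305.0) / 138.5 = 3.9495.
t − 10 = e^3.9495 = 51.907, so t = 61.907.
T = 100·t = 6191 K → 6200 K to the nearest 100 K.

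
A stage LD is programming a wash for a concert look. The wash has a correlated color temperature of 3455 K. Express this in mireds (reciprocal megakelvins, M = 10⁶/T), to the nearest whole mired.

M = 10⁶ / 3455 = 289.436 → 289 mireds.

289 mireds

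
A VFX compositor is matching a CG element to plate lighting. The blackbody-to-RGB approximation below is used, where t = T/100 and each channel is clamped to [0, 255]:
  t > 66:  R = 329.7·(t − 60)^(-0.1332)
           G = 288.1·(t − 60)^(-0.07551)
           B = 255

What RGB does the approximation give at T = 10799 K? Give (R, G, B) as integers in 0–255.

t = 10799/100 = 107.99; the t > 66 branch applies.
R = 329.7·(107.99 − 60)^(-0.1332) = 329.7·47.99^(-0.1332) = 329.7·0.59713 = 196.875.
G = 288.1·(107.99 − 60)^(-0.07551) = 288.1·47.99^(-0.07551) = 288.1·0.74655 = 215.080.
B = 255 by definition for t > 66.
Rounded: (197, 215, 255).

(197, 215, 255)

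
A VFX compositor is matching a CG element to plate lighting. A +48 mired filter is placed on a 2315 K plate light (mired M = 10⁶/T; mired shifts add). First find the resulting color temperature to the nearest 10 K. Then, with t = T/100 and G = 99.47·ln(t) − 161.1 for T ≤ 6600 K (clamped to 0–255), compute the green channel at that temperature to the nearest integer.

141

M_in = 10⁶/2315 = 431.97; M_out = 431.97 + (+48) = 479.97.
T_out = 10⁶/479.97 = 2083.5 K → 2080 K; t = 20.8.
G = 99.47·ln 20.8 − 161.1 = 99.47·3.0350 − 161.1 = 140.787.
Rounded: 141.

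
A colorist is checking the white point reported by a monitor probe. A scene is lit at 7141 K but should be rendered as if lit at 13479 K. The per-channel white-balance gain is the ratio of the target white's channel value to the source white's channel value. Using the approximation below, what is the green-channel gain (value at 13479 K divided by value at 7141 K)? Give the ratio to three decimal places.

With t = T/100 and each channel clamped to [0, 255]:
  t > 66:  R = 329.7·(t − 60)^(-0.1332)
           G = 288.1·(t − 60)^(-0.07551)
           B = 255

At 7141 K (t = 71.41):
  G = 288.1·(71.41 − 60)^(-0.07551) = 288.1·11.41^(-0.07551) = 288.1·0.83208 = 239.722.
At 13479 K (t = 134.79):
  G = 288.1·(134.79 − 60)^(-0.07551) = 288.1·74.79^(-0.07551) = 288.1·0.72195 = 207.993.
Gain = 207.993 / 239.722 = 0.8676 → 0.868.

0.868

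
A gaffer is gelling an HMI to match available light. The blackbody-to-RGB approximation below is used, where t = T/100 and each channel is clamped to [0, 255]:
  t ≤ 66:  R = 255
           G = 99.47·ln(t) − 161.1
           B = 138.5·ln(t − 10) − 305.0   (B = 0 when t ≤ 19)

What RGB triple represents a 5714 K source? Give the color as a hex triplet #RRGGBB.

t = 5714/100 = 57.14; the t ≤ 66 branch applies.
R = 255 by definition for t ≤ 66.
G = 99.47·ln 57.14 − 161.1 = 99.47·4.0455 − 161.1 = 241.306.
B = 138.5·ln(57.14 − 10) − 305.0 = 138.5·ln 47.14 − 305.0 = 138.5·3.8531 − 305.0 = 228.657.
Rounded: (255, 241, 229).
In hex: #FFF1E5.

#FFF1E5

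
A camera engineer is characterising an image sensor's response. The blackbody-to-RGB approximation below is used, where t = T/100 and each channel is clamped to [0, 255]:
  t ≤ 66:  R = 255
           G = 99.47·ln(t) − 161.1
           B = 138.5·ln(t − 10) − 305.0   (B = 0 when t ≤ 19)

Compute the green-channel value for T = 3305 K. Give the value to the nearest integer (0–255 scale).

t = 3305/100 = 33.05; the t ≤ 66 branch applies.
G = 99.47·ln 33.05 − 161.1 = 99.47·3.4980 − 161.1 = 186.848.
Rounded: 187.

187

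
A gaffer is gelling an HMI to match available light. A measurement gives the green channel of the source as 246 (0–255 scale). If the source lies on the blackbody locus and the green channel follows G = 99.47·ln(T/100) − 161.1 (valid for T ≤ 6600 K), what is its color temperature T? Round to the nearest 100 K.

ln t = (246 + 161.1) / 99.47 = 4.0927.
t = e^4.0927 = 59.901.
T = 100·t = 5990 K → 6000 K to the nearest 100 K.

6000 K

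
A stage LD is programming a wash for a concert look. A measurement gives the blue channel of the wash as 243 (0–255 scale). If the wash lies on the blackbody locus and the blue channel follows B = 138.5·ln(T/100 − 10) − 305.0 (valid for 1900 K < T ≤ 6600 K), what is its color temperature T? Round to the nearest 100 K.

ln(t − 10) = (243 + 305.0) / 138.5 = 3.9567.
t − 10 = e^3.9567 = 52.283, so t = 62.283.
T = 100·t = 6228 K → 6200 K to the nearest 100 K.

6200 K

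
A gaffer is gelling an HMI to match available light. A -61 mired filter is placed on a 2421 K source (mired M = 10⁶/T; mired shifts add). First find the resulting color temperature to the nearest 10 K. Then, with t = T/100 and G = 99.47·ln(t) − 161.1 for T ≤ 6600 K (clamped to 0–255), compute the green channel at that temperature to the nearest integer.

172

M_in = 10⁶/2421 = 413.05; M_out = 413.05 + (-61) = 352.05.
T_out = 10⁶/352.05 = 2840.5 K → 2840 K; t = 28.4.
G = 99.47·ln 28.4 − 161.1 = 99.47·3.3464 − 161.1 = 171.765.
Rounded: 172.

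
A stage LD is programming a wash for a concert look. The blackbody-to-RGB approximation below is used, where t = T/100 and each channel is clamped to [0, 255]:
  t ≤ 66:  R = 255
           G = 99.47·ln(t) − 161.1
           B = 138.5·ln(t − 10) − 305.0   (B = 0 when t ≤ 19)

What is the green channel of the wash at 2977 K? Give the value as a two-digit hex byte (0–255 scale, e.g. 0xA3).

t = 2977/100 = 29.77; the t ≤ 66 branch applies.
G = 99.47·ln 29.77 − 161.1 = 99.47·3.3935 − 161.1 = 176.452.
Rounded: 176; in hex, 0xB0.

0xB0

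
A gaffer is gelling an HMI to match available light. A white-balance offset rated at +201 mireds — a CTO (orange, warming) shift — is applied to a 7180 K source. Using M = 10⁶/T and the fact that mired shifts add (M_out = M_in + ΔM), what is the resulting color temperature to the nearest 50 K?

M_in = 10⁶/7180 = 139.28 mireds.
M_out = 139.28 + (+201) = 340.28 mireds.
T_out = 10⁶/340.28 = 2938.8 K → 2950 K.

2950 K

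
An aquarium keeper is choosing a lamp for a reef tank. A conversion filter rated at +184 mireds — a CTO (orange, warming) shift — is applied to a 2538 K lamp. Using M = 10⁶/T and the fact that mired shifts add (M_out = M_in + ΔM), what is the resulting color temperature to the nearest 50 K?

M_in = 10⁶/2538 = 394.01 mireds.
M_out = 394.01 + (+184) = 578.01 mireds.
T_out = 10⁶/578.01 = 1730.1 K → 1750 K.

1750 K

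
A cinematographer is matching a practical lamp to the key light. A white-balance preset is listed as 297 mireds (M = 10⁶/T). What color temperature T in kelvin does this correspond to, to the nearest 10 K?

3370 K

T = 10⁶ / 297 = 3367.00 K → 3370 K.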